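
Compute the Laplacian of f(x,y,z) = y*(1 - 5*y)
-10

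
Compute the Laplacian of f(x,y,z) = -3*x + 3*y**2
6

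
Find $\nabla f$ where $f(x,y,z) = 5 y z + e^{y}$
(0, 5*z + exp(y), 5*y)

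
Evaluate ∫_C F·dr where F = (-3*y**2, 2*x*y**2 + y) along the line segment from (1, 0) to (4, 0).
0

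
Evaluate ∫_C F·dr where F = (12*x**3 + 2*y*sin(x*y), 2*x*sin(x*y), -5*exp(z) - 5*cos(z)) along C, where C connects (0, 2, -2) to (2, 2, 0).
-5*sin(2) + 5*exp(-2) - 2*cos(4) + 45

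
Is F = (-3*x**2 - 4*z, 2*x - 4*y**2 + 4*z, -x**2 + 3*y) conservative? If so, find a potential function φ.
No, ∇×F = (-1, 2*x - 4, 2) ≠ 0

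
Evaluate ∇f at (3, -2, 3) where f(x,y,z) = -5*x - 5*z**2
(-5, 0, -30)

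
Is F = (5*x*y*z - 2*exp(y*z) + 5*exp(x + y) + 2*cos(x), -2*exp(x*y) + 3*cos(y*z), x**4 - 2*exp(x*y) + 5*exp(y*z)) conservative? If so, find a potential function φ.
No, ∇×F = (-2*x*exp(x*y) + 3*y*sin(y*z) + 5*z*exp(y*z), -4*x**3 + 5*x*y + 2*y*exp(x*y) - 2*y*exp(y*z), -5*x*z - 2*y*exp(x*y) + 2*z*exp(y*z) - 5*exp(x + y)) ≠ 0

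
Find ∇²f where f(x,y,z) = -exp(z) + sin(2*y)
-exp(z) - 4*sin(2*y)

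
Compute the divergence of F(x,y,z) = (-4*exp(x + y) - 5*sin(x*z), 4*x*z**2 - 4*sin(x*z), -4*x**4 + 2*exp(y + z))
-5*z*cos(x*z) - 4*exp(x + y) + 2*exp(y + z)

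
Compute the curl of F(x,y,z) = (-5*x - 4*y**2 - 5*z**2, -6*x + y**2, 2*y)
(2, -10*z, 8*y - 6)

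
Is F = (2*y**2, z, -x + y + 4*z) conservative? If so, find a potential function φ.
No, ∇×F = (0, 1, -4*y) ≠ 0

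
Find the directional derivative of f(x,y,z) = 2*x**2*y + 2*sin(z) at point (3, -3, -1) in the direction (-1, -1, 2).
sqrt(6)*(2*cos(1) + 9)/3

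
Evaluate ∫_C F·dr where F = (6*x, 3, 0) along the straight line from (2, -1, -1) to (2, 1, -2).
6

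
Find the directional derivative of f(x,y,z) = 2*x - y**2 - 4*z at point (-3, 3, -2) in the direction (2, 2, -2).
0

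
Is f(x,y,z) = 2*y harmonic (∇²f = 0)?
Yes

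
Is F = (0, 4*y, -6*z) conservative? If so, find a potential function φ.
Yes, F is conservative. φ = 2*y**2 - 3*z**2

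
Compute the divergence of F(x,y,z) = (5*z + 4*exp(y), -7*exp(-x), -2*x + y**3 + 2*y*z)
2*y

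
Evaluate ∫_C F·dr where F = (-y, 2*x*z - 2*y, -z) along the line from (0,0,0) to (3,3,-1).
-20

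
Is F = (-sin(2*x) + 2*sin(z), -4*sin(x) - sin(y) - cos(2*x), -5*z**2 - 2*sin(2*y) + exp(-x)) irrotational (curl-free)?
No, ∇×F = (-4*cos(2*y), 2*cos(z) + exp(-x), 4*(sin(x) - 1)*cos(x))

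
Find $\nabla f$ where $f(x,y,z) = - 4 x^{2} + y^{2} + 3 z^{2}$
(-8*x, 2*y, 6*z)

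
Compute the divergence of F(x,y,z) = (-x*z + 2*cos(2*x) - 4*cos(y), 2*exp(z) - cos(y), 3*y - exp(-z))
-z - 4*sin(2*x) + sin(y) + exp(-z)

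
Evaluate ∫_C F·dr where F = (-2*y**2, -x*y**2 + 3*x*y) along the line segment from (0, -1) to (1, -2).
-3/4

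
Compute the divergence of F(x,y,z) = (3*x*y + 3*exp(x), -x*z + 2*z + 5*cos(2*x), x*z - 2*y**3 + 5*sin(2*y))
x + 3*y + 3*exp(x)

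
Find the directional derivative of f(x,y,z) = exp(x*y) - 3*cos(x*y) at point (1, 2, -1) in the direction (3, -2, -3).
2*sqrt(22)*(3*sin(2) + exp(2))/11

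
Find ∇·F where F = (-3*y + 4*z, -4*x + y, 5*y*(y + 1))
1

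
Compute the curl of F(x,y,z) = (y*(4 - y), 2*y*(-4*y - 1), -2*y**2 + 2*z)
(-4*y, 0, 2*y - 4)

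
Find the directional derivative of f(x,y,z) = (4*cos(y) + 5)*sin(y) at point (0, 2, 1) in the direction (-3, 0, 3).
0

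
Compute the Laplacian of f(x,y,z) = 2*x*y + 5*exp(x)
5*exp(x)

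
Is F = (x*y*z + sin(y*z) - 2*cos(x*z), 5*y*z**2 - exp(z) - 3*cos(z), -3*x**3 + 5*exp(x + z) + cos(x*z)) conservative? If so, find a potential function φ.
No, ∇×F = (-10*y*z + exp(z) - 3*sin(z), 9*x**2 + x*y + 2*x*sin(x*z) + y*cos(y*z) + z*sin(x*z) - 5*exp(x + z), -z*(x + cos(y*z))) ≠ 0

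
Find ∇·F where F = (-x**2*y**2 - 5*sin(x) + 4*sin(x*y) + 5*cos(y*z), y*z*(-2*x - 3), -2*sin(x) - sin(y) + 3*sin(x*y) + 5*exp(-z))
-2*x*y**2 - 2*x*z + 4*y*cos(x*y) - 3*z - 5*cos(x) - 5*exp(-z)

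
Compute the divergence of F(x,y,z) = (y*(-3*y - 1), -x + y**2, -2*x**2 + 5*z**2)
2*y + 10*z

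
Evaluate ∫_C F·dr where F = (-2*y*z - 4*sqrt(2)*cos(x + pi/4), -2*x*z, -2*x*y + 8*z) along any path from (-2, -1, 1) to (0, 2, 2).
4*sqrt(2)*cos(pi/4 + 2) + 12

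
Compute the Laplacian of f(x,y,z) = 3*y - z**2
-2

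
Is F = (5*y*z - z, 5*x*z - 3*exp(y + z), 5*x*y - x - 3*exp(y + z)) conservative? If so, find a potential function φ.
Yes, F is conservative. φ = 5*x*y*z - x*z - 3*exp(y + z)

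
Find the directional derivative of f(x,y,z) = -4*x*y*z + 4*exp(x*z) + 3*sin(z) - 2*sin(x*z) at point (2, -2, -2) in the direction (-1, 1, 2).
sqrt(6)*(exp(4)*cos(2) + 4 - 2*exp(4)*cos(4) + 32*exp(4)/3)*exp(-4)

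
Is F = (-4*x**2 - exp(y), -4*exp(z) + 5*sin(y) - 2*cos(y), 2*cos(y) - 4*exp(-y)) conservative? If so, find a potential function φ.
No, ∇×F = (4*exp(z) - 2*sin(y) + 4*exp(-y), 0, exp(y)) ≠ 0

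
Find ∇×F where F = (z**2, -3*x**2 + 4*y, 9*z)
(0, 2*z, -6*x)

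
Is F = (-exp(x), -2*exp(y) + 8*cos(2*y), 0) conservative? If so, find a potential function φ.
Yes, F is conservative. φ = -exp(x) - 2*exp(y) + 4*sin(2*y)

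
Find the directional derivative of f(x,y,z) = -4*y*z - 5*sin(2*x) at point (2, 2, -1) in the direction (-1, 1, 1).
2*sqrt(3)*(5*cos(4) - 2)/3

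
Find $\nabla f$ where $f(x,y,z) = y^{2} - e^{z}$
(0, 2*y, -exp(z))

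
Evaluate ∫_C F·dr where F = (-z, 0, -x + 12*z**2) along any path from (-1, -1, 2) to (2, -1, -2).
-62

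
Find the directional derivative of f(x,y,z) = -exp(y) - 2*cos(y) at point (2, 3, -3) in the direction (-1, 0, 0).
0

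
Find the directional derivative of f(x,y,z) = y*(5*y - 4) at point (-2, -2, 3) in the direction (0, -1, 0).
24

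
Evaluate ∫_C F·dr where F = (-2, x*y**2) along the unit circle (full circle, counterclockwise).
pi/4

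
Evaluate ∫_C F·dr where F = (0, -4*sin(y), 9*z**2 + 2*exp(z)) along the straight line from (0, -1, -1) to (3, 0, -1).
4 - 4*cos(1)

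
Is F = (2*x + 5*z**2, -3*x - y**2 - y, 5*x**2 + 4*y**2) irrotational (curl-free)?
No, ∇×F = (8*y, -10*x + 10*z, -3)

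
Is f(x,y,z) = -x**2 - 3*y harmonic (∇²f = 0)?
No, ∇²f = -2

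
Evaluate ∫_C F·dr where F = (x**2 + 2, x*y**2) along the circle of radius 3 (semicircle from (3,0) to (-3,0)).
-30 + 81*pi/8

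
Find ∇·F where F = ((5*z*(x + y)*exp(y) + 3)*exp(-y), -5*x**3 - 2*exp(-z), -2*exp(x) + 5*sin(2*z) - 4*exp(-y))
5*z + 10*cos(2*z)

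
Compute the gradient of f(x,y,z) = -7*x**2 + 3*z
(-14*x, 0, 3)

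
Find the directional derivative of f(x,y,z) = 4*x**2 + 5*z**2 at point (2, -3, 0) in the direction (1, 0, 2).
16*sqrt(5)/5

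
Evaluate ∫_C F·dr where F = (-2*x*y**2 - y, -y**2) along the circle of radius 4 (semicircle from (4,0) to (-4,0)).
8*pi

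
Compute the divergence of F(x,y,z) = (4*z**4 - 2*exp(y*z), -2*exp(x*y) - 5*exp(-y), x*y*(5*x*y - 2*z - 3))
(-2*x*(y + exp(x*y))*exp(y) + 5)*exp(-y)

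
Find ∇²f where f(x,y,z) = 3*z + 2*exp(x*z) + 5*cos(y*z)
2*x**2*exp(x*z) - 5*y**2*cos(y*z) + 2*z**2*exp(x*z) - 5*z**2*cos(y*z)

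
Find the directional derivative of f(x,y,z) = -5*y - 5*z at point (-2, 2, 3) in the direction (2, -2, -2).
10*sqrt(3)/3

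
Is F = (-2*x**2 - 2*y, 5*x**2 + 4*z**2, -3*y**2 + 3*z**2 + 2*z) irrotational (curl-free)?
No, ∇×F = (-6*y - 8*z, 0, 10*x + 2)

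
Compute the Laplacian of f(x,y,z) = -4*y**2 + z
-8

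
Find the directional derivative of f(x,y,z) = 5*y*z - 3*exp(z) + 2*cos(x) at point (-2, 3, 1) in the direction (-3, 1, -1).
sqrt(11)*(-10 - 6*sin(2) + 3*E)/11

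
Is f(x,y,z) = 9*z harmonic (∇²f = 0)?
Yes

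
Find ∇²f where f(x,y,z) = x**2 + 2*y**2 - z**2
4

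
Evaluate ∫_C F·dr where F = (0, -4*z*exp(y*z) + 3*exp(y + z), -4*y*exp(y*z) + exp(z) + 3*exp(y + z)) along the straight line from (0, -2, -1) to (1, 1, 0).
-3 - exp(-1) - 3*exp(-3) + 3*E + 4*exp(2)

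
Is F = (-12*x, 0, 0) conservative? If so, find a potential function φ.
Yes, F is conservative. φ = -6*x**2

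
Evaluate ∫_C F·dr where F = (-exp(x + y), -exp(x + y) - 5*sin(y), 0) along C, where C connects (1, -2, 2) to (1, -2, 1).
0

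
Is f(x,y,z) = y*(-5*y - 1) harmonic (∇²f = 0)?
No, ∇²f = -10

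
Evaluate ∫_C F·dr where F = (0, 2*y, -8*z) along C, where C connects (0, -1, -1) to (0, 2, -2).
-9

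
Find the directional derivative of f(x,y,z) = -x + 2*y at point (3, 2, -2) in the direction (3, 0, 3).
-sqrt(2)/2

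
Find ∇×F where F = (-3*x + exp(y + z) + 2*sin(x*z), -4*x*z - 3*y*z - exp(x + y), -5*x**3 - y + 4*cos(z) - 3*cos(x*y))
(3*x*sin(x*y) + 4*x + 3*y - 1, 15*x**2 + 2*x*cos(x*z) - 3*y*sin(x*y) + exp(y + z), -4*z - exp(x + y) - exp(y + z))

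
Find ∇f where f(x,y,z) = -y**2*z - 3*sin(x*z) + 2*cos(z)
(-3*z*cos(x*z), -2*y*z, -3*x*cos(x*z) - y**2 - 2*sin(z))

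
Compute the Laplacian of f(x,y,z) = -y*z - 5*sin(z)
5*sin(z)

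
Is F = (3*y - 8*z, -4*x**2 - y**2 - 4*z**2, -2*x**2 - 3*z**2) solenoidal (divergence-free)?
No, ∇·F = -2*y - 6*z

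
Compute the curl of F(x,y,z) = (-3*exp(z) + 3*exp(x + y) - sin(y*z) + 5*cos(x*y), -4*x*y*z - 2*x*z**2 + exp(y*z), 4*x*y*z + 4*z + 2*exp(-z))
(4*x*y + 8*x*z - y*exp(y*z), -4*y*z - y*cos(y*z) - 3*exp(z), 5*x*sin(x*y) - 4*y*z - 2*z**2 + z*cos(y*z) - 3*exp(x + y))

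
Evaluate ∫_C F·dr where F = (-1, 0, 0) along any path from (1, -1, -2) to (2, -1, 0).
-1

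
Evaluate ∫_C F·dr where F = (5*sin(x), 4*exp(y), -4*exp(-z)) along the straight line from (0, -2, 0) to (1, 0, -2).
-5*cos(1) + 5 + 8*sinh(2)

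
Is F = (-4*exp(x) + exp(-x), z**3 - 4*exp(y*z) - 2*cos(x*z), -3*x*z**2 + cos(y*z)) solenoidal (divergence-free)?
No, ∇·F = -6*x*z - y*sin(y*z) - 4*z*exp(y*z) - 4*exp(x) - exp(-x)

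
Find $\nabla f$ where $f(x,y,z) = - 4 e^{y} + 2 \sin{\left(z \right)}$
(0, -4*exp(y), 2*cos(z))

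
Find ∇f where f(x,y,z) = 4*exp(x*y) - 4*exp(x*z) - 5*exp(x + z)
(4*y*exp(x*y) - 4*z*exp(x*z) - 5*exp(x + z), 4*x*exp(x*y), -4*x*exp(x*z) - 5*exp(x + z))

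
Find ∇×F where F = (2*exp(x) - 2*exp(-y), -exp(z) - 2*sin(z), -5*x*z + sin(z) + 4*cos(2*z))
(exp(z) + 2*cos(z), 5*z, -2*exp(-y))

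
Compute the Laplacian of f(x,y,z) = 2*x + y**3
6*y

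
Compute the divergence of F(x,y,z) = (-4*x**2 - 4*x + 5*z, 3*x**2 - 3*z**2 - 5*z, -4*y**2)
-8*x - 4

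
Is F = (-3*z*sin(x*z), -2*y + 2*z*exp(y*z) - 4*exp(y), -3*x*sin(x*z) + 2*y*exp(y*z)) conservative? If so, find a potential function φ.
Yes, F is conservative. φ = -y**2 - 4*exp(y) + 2*exp(y*z) + 3*cos(x*z)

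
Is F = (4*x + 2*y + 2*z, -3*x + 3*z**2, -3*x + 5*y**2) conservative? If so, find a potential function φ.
No, ∇×F = (10*y - 6*z, 5, -5) ≠ 0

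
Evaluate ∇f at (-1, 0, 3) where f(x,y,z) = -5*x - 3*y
(-5, -3, 0)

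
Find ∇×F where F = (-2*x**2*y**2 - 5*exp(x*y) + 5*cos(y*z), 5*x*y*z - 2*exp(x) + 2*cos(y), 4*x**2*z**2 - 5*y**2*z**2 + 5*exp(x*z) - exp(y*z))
(-5*x*y - 10*y*z**2 - z*exp(y*z), -8*x*z**2 - 5*y*sin(y*z) - 5*z*exp(x*z), 4*x**2*y + 5*x*exp(x*y) + 5*y*z + 5*z*sin(y*z) - 2*exp(x))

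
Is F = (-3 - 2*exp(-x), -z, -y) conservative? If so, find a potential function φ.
Yes, F is conservative. φ = -3*x - y*z + 2*exp(-x)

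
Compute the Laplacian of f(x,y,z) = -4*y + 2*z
0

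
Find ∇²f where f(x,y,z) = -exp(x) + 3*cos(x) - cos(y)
-exp(x) - 3*cos(x) + cos(y)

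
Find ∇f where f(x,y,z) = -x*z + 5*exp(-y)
(-z, -5*exp(-y), -x)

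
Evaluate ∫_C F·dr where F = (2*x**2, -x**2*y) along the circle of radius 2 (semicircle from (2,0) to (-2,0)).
-32/3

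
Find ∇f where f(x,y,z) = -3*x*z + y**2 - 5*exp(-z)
(-3*z, 2*y, -3*x + 5*exp(-z))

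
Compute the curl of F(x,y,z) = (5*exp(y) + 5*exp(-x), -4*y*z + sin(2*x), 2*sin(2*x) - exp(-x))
(4*y, -4*cos(2*x) - exp(-x), -5*exp(y) + 2*cos(2*x))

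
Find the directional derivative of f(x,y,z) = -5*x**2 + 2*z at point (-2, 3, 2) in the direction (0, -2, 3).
6*sqrt(13)/13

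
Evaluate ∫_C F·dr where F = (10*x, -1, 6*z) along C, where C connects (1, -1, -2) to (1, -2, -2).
1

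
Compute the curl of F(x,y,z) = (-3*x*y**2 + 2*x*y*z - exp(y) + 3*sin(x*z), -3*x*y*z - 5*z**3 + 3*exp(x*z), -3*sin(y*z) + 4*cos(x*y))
(3*x*y - 3*x*exp(x*z) - 4*x*sin(x*y) + 15*z**2 - 3*z*cos(y*z), 2*x*y + 3*x*cos(x*z) + 4*y*sin(x*y), 6*x*y - 2*x*z - 3*y*z + 3*z*exp(x*z) + exp(y))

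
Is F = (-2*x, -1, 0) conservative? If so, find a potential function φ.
Yes, F is conservative. φ = -x**2 - y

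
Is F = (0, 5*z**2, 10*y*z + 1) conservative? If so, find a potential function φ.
Yes, F is conservative. φ = z*(5*y*z + 1)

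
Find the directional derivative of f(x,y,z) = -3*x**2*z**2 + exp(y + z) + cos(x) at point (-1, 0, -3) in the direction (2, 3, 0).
sqrt(13)*(3 + 2*(sin(1) + 54)*exp(3))*exp(-3)/13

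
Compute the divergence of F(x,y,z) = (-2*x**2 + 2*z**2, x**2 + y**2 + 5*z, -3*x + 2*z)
-4*x + 2*y + 2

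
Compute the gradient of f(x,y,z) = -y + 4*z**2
(0, -1, 8*z)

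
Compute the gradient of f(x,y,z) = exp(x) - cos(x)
(exp(x) + sin(x), 0, 0)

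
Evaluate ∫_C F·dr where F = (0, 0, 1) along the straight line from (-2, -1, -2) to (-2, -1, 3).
5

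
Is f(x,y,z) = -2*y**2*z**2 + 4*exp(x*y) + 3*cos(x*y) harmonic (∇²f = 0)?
No, ∇²f = 4*x**2*exp(x*y) - 3*x**2*cos(x*y) + y**2*(4*exp(x*y) - 3*cos(x*y)) - 4*y**2 - 4*z**2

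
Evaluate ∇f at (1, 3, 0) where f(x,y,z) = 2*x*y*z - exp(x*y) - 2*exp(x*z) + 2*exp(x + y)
((-3 + 2*E)*exp(3), -exp(3) + 2*exp(4), 4)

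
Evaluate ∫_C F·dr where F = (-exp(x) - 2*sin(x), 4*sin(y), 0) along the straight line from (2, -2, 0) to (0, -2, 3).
-2*cos(2) + 1 + exp(2)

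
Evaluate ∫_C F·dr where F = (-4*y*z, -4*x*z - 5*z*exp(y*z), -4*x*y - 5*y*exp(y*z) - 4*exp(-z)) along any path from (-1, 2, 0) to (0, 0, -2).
-4 + 4*exp(2)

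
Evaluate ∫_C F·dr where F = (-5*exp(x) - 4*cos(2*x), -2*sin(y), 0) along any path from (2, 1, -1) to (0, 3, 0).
-5 + 2*cos(3) + 2*sin(4) - 2*cos(1) + 5*exp(2)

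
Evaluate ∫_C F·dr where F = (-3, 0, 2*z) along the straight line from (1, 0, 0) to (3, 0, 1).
-5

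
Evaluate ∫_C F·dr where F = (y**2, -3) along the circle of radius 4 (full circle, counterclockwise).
0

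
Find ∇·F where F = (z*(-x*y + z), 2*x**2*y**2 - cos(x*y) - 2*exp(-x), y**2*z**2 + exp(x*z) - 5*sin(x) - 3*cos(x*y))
4*x**2*y + x*exp(x*z) + x*sin(x*y) + 2*y**2*z - y*z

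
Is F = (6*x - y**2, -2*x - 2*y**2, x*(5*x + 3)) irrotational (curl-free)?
No, ∇×F = (0, -10*x - 3, 2*y - 2)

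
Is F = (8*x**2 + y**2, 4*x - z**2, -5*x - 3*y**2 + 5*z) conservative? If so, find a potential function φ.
No, ∇×F = (-6*y + 2*z, 5, 4 - 2*y) ≠ 0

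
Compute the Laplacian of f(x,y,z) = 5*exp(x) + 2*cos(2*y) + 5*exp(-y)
5*exp(x) - 8*cos(2*y) + 5*exp(-y)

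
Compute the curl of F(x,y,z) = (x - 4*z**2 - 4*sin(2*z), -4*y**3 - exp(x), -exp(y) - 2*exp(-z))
(-exp(y), -8*z - 8*cos(2*z), -exp(x))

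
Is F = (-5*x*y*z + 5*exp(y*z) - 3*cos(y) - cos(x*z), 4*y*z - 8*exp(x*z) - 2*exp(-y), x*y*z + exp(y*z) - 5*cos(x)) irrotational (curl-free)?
No, ∇×F = (x*z + 8*x*exp(x*z) - 4*y + z*exp(y*z), -5*x*y + x*sin(x*z) - y*z + 5*y*exp(y*z) - 5*sin(x), 5*x*z - 8*z*exp(x*z) - 5*z*exp(y*z) - 3*sin(y))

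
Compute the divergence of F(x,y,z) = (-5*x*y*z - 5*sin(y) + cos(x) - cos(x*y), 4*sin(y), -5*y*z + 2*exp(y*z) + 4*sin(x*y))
-5*y*z + 2*y*exp(y*z) + y*sin(x*y) - 5*y - sin(x) + 4*cos(y)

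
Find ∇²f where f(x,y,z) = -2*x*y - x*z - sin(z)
sin(z)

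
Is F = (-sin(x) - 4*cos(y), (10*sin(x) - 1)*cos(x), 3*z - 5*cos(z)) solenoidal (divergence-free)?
No, ∇·F = 5*sin(z) - cos(x) + 3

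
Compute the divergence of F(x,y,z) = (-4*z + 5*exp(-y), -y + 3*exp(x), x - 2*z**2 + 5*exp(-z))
-4*z - 1 - 5*exp(-z)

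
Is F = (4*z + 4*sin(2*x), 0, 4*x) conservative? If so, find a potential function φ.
Yes, F is conservative. φ = 4*x*z - 2*cos(2*x)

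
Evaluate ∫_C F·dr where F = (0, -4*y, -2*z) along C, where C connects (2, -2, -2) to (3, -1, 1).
9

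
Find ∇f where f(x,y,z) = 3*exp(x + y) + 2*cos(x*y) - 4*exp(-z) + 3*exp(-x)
(-2*y*sin(x*y) + 3*exp(x + y) - 3*exp(-x), -2*x*sin(x*y) + 3*exp(x + y), 4*exp(-z))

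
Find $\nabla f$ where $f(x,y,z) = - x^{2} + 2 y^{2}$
(-2*x, 4*y, 0)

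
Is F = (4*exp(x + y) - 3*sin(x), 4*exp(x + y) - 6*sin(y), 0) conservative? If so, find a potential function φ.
Yes, F is conservative. φ = 4*exp(x + y) + 3*cos(x) + 6*cos(y)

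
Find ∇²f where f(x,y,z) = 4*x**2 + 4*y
8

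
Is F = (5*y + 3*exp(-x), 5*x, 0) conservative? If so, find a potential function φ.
Yes, F is conservative. φ = 5*x*y - 3*exp(-x)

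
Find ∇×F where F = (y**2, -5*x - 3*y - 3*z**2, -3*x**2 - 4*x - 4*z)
(6*z, 6*x + 4, -2*y - 5)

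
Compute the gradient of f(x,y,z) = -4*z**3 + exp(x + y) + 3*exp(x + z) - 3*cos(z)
(exp(x + y) + 3*exp(x + z), exp(x + y), -12*z**2 + 3*exp(x + z) + 3*sin(z))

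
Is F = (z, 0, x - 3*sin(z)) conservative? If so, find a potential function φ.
Yes, F is conservative. φ = x*z + 3*cos(z)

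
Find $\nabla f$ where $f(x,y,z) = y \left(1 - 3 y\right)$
(0, 1 - 6*y, 0)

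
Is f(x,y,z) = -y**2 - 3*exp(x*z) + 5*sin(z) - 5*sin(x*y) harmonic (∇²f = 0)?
No, ∇²f = -3*x**2*exp(x*z) + 5*x**2*sin(x*y) + 5*y**2*sin(x*y) - 3*z**2*exp(x*z) - 5*sin(z) - 2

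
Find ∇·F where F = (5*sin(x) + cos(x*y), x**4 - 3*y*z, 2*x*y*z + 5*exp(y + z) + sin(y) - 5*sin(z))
2*x*y - y*sin(x*y) - 3*z + 5*exp(y + z) + 5*cos(x) - 5*cos(z)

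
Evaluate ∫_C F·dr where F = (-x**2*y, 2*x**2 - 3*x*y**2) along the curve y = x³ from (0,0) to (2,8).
-13408/15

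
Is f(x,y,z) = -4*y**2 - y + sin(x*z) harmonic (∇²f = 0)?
No, ∇²f = -x**2*sin(x*z) - z**2*sin(x*z) - 8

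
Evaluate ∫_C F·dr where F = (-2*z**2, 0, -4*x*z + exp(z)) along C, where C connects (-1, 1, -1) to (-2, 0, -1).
2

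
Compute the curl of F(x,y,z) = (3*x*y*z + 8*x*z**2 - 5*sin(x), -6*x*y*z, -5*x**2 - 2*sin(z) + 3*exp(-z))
(6*x*y, x*(3*y + 16*z + 10), 3*z*(-x - 2*y))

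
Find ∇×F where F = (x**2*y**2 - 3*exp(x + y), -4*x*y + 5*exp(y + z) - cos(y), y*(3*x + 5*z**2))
(3*x + 5*z**2 - 5*exp(y + z), -3*y, -2*x**2*y - 4*y + 3*exp(x + y))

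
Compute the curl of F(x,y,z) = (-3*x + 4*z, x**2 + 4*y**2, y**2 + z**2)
(2*y, 4, 2*x)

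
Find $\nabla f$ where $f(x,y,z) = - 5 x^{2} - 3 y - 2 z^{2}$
(-10*x, -3, -4*z)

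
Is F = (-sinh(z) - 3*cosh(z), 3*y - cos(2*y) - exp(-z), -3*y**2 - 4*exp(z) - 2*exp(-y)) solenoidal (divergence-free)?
No, ∇·F = -4*exp(z) + 2*sin(2*y) + 3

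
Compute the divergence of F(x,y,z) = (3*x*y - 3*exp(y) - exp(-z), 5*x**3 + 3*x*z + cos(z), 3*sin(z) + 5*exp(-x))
3*y + 3*cos(z)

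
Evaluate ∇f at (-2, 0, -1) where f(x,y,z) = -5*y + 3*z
(0, -5, 3)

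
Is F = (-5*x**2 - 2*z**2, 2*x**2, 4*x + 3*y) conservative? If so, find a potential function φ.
No, ∇×F = (3, -4*z - 4, 4*x) ≠ 0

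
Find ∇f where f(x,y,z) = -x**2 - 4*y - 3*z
(-2*x, -4, -3)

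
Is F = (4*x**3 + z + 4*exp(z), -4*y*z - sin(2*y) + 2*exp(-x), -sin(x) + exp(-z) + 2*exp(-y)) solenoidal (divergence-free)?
No, ∇·F = 12*x**2 - 4*z - 2*cos(2*y) - exp(-z)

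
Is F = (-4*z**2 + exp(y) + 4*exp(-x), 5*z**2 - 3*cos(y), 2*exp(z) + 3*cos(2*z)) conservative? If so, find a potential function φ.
No, ∇×F = (-10*z, -8*z, -exp(y)) ≠ 0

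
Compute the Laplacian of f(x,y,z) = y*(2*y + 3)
4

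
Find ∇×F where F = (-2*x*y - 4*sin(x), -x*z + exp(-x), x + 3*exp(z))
(x, -1, 2*x - z - exp(-x))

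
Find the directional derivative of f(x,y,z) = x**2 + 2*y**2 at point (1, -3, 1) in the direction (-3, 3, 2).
-21*sqrt(22)/11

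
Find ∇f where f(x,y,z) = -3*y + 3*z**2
(0, -3, 6*z)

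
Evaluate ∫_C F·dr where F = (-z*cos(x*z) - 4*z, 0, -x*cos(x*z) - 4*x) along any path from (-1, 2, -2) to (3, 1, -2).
sin(6) + sin(2) + 32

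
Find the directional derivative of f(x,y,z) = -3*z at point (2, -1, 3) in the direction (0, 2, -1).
3*sqrt(5)/5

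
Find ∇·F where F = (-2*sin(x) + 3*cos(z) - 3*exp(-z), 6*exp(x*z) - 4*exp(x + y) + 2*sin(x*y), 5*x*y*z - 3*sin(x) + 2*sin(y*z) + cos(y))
5*x*y + 2*x*cos(x*y) + 2*y*cos(y*z) - 4*exp(x + y) - 2*cos(x)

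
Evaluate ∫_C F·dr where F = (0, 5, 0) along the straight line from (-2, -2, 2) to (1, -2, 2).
0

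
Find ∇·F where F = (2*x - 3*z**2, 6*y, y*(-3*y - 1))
8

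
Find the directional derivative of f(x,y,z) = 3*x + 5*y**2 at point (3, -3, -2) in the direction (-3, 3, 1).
-99*sqrt(19)/19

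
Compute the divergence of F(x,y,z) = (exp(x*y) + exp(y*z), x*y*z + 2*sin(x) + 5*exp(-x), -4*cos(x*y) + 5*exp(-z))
x*z + y*exp(x*y) - 5*exp(-z)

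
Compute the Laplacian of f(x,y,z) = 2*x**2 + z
4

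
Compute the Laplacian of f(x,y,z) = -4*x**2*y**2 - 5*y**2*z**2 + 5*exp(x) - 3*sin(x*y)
3*x**2*sin(x*y) - 8*x**2 + 3*y**2*sin(x*y) - 18*y**2 - 10*z**2 + 5*exp(x)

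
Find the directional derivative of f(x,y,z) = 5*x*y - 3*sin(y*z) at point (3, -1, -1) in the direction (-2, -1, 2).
-5/3 + cos(1)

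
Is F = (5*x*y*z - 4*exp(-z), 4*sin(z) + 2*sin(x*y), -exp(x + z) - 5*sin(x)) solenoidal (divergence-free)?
No, ∇·F = 2*x*cos(x*y) + 5*y*z - exp(x + z)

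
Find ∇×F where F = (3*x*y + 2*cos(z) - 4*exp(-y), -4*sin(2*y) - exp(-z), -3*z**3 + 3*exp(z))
(-exp(-z), -2*sin(z), -3*x - 4*exp(-y))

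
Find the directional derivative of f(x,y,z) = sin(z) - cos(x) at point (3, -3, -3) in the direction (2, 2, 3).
sqrt(17)*(3*cos(3) + 2*sin(3))/17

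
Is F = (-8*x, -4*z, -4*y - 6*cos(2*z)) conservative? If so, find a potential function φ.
Yes, F is conservative. φ = -4*x**2 - 4*y*z - 3*sin(2*z)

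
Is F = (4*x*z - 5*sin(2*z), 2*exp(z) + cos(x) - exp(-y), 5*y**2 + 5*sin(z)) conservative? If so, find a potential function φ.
No, ∇×F = (10*y - 2*exp(z), 4*x - 10*cos(2*z), -sin(x)) ≠ 0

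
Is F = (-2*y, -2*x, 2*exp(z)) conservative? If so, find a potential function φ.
Yes, F is conservative. φ = -2*x*y + 2*exp(z)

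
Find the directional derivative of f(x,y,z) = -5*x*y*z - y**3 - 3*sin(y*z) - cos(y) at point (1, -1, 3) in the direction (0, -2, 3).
sqrt(13)*(27*cos(3) + 2*sin(1) + 51)/13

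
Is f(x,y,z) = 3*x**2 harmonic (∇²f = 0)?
No, ∇²f = 6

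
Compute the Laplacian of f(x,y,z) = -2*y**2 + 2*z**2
0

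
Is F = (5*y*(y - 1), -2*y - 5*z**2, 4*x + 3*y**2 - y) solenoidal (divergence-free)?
No, ∇·F = -2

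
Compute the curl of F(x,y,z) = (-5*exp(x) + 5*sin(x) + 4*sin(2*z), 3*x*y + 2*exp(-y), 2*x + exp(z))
(0, 8*cos(2*z) - 2, 3*y)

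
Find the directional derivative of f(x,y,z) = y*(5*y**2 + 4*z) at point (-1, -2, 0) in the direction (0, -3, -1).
-86*sqrt(10)/5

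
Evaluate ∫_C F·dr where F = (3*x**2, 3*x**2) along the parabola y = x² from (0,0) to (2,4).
32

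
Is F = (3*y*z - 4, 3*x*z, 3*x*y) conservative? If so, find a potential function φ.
Yes, F is conservative. φ = x*(3*y*z - 4)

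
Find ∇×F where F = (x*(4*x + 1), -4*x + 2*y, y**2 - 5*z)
(2*y, 0, -4)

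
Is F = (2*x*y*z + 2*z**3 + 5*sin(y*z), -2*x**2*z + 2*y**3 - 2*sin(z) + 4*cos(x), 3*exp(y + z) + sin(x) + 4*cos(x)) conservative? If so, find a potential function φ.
No, ∇×F = (2*x**2 + 3*exp(y + z) + 2*cos(z), 2*x*y + 5*y*cos(y*z) + 6*z**2 + 4*sin(x) - cos(x), -6*x*z - 5*z*cos(y*z) - 4*sin(x)) ≠ 0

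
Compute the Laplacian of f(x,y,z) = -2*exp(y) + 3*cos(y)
-2*exp(y) - 3*cos(y)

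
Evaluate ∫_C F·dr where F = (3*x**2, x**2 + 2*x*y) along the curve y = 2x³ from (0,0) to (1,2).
197/35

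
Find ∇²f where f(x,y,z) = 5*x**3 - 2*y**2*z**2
30*x - 4*y**2 - 4*z**2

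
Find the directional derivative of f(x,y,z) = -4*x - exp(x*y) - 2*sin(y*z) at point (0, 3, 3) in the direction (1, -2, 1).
sqrt(6)*(-7/6 + cos(9))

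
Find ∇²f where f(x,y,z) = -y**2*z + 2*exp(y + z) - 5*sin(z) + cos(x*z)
-x**2*cos(x*z) - z**2*cos(x*z) - 2*z + 4*exp(y + z) + 5*sin(z)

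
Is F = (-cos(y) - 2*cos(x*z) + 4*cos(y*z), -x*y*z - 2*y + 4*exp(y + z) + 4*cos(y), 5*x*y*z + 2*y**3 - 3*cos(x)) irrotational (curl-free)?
No, ∇×F = (x*y + 5*x*z + 6*y**2 - 4*exp(y + z), 2*x*sin(x*z) - 5*y*z - 4*y*sin(y*z) - 3*sin(x), -y*z + 4*z*sin(y*z) - sin(y))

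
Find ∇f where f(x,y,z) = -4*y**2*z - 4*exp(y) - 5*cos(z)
(0, -8*y*z - 4*exp(y), -4*y**2 + 5*sin(z))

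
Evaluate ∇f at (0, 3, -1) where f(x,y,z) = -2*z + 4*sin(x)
(4, 0, -2)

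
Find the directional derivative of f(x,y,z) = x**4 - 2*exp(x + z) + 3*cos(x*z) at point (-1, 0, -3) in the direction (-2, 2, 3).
sqrt(17)*(-9*exp(4)*sin(3) - 2 + 8*exp(4))*exp(-4)/17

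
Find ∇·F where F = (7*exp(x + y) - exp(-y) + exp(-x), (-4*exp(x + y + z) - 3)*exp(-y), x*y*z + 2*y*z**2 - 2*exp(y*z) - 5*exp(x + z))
x*y + 4*y*z - 2*y*exp(y*z) + 7*exp(x + y) - 5*exp(x + z) + 3*exp(-y) - exp(-x)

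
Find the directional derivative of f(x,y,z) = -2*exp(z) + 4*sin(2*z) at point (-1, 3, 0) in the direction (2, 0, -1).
-6*sqrt(5)/5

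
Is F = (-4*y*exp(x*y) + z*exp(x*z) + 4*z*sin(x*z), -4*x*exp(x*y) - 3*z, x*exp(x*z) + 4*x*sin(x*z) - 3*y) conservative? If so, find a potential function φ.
Yes, F is conservative. φ = -3*y*z - 4*exp(x*y) + exp(x*z) - 4*cos(x*z)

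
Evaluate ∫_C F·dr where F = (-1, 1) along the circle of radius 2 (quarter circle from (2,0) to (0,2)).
4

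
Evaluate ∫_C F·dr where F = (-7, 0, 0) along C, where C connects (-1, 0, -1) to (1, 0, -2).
-14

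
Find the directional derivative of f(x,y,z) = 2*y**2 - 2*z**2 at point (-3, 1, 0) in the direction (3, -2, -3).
-4*sqrt(22)/11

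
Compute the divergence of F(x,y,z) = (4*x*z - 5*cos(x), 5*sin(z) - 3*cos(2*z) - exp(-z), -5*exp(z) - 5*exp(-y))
4*z - 5*exp(z) + 5*sin(x)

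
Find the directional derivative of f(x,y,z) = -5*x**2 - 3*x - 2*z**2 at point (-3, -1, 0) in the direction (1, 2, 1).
9*sqrt(6)/2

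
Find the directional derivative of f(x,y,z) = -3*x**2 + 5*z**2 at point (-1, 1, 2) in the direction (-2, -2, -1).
-32/3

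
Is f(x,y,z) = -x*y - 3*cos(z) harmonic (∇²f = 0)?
No, ∇²f = 3*cos(z)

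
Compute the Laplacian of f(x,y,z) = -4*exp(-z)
-4*exp(-z)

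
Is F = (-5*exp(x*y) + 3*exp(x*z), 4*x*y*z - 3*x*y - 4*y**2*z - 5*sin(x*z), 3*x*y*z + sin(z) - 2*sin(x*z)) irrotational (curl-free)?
No, ∇×F = (-4*x*y + 3*x*z + 5*x*cos(x*z) + 4*y**2, 3*x*exp(x*z) - 3*y*z + 2*z*cos(x*z), 5*x*exp(x*y) + 4*y*z - 3*y - 5*z*cos(x*z))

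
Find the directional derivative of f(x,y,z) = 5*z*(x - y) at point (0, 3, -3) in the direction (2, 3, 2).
-15*sqrt(17)/17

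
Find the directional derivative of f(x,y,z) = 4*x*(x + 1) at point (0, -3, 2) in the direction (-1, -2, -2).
-4/3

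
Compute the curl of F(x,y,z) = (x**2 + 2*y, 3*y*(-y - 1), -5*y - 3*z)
(-5, 0, -2)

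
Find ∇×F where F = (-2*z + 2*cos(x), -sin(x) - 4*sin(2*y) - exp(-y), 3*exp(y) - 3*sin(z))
(3*exp(y), -2, -cos(x))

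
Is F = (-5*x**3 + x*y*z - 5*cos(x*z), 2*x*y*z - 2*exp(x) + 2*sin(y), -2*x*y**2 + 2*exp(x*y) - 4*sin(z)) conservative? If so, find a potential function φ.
No, ∇×F = (2*x*(-3*y + exp(x*y)), x*y + 5*x*sin(x*z) + 2*y**2 - 2*y*exp(x*y), -x*z + 2*y*z - 2*exp(x)) ≠ 0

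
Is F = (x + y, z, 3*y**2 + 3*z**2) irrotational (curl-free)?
No, ∇×F = (6*y - 1, 0, -1)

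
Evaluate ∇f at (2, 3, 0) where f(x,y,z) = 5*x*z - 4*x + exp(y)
(-4, exp(3), 10)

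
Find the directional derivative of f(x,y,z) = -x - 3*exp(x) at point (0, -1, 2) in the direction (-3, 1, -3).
12*sqrt(19)/19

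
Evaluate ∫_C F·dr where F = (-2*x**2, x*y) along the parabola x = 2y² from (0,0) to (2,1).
-29/6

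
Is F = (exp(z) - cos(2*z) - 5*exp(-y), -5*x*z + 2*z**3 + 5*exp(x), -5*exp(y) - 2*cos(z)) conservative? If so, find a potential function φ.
No, ∇×F = (5*x - 6*z**2 - 5*exp(y), exp(z) + 2*sin(2*z), -5*z + 5*exp(x) - 5*exp(-y)) ≠ 0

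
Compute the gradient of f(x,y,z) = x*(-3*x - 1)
(-6*x - 1, 0, 0)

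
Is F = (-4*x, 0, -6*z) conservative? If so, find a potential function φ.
Yes, F is conservative. φ = -2*x**2 - 3*z**2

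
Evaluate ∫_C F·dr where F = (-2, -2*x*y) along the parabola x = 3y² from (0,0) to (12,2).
-48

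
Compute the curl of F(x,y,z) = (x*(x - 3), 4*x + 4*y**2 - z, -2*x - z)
(1, 2, 4)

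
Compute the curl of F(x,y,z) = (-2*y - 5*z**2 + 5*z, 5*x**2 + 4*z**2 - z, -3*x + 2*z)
(1 - 8*z, 8 - 10*z, 10*x + 2)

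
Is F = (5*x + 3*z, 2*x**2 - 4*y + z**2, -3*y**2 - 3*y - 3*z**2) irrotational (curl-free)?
No, ∇×F = (-6*y - 2*z - 3, 3, 4*x)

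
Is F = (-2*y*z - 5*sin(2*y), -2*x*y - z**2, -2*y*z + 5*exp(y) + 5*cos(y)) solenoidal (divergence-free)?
No, ∇·F = -2*x - 2*y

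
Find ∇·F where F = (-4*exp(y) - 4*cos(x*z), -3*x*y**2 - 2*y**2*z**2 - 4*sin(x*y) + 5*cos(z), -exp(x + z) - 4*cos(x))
-6*x*y - 4*x*cos(x*y) - 4*y*z**2 + 4*z*sin(x*z) - exp(x + z)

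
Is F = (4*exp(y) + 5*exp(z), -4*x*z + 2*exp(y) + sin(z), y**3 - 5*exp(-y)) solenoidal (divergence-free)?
No, ∇·F = 2*exp(y)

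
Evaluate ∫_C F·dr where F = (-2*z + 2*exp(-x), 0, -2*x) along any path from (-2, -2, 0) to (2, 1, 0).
4*sinh(2)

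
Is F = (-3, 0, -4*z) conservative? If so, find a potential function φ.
Yes, F is conservative. φ = -3*x - 2*z**2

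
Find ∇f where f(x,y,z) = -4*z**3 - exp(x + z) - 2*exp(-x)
((2 - exp(2*x + z))*exp(-x), 0, -12*z**2 - exp(x + z))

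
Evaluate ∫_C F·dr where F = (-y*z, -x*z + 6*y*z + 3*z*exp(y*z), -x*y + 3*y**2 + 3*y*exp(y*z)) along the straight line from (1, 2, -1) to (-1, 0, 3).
13 - 3*exp(-2)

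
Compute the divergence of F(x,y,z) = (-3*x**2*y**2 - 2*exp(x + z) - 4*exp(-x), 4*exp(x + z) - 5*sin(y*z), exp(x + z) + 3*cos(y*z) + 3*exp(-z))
-6*x*y**2 - 3*y*sin(y*z) - 5*z*cos(y*z) - exp(x + z) - 3*exp(-z) + 4*exp(-x)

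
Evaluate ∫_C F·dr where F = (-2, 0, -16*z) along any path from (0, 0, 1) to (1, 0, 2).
-26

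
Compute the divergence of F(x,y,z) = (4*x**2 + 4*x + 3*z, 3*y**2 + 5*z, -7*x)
8*x + 6*y + 4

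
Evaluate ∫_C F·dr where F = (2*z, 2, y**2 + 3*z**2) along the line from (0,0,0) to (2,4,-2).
-44/3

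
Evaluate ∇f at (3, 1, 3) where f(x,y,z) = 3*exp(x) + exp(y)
(3*exp(3), E, 0)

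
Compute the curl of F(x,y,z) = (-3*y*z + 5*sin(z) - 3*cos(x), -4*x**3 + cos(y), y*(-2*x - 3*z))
(-2*x - 3*z, -y + 5*cos(z), -12*x**2 + 3*z)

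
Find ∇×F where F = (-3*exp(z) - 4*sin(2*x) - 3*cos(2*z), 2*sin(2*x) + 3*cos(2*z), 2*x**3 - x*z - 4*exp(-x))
(6*sin(2*z), -6*x**2 + z - 3*exp(z) + 6*sin(2*z) - 4*exp(-x), 4*cos(2*x))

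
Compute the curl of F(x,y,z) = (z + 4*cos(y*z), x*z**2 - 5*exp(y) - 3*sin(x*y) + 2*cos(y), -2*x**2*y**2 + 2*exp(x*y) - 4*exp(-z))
(2*x*(-2*x*y - z + exp(x*y)), 4*x*y**2 - 2*y*exp(x*y) - 4*y*sin(y*z) + 1, -3*y*cos(x*y) + z**2 + 4*z*sin(y*z))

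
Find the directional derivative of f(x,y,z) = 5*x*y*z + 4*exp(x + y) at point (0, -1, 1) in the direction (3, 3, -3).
sqrt(3)*(8 - 5*E)*exp(-1)/3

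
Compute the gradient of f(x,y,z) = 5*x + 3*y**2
(5, 6*y, 0)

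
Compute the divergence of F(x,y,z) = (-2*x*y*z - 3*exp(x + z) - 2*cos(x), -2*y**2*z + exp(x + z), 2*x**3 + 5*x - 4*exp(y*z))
-6*y*z - 4*y*exp(y*z) - 3*exp(x + z) + 2*sin(x)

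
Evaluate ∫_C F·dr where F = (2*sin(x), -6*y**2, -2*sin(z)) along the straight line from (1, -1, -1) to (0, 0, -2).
-4 + 2*cos(2)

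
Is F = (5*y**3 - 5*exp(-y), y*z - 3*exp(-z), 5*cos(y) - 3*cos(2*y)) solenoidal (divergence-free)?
No, ∇·F = z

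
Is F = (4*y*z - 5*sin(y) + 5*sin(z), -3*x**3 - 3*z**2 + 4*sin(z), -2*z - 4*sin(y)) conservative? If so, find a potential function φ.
No, ∇×F = (6*z - 4*cos(y) - 4*cos(z), 4*y + 5*cos(z), -9*x**2 - 4*z + 5*cos(y)) ≠ 0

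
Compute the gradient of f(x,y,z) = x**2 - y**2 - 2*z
(2*x, -2*y, -2)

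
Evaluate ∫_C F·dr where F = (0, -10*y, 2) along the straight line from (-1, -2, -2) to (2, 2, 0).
4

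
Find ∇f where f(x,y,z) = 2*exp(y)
(0, 2*exp(y), 0)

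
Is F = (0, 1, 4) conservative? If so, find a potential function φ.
Yes, F is conservative. φ = y + 4*z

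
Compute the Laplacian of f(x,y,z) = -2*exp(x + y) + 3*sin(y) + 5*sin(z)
-4*exp(x + y) - 3*sin(y) - 5*sin(z)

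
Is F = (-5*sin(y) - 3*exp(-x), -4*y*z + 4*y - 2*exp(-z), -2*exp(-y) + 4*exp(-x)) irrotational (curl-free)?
No, ∇×F = (4*y - 2*exp(-z) + 2*exp(-y), 4*exp(-x), 5*cos(y))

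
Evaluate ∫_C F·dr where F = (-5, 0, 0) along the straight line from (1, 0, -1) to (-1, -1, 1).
10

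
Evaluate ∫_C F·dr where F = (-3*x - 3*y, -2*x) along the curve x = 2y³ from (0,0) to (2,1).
-23/2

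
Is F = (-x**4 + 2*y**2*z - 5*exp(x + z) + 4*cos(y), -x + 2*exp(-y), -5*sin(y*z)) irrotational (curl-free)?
No, ∇×F = (-5*z*cos(y*z), 2*y**2 - 5*exp(x + z), -4*y*z + 4*sin(y) - 1)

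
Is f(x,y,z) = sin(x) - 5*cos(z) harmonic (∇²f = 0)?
No, ∇²f = -sin(x) + 5*cos(z)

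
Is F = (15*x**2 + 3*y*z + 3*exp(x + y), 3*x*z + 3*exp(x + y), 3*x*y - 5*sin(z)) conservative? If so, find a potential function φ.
Yes, F is conservative. φ = 5*x**3 + 3*x*y*z + 3*exp(x + y) + 5*cos(z)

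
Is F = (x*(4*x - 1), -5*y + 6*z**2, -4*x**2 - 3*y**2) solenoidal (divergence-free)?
No, ∇·F = 8*x - 6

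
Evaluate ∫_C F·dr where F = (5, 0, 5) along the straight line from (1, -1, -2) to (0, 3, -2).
-5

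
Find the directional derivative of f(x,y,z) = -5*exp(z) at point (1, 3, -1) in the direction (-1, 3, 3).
-15*sqrt(19)*exp(-1)/19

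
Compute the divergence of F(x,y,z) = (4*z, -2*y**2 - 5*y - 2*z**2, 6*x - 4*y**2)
-4*y - 5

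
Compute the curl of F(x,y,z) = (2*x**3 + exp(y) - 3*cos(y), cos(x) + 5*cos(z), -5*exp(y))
(-5*exp(y) + 5*sin(z), 0, -exp(y) - sin(x) - 3*sin(y))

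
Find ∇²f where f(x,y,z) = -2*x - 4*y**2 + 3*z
-8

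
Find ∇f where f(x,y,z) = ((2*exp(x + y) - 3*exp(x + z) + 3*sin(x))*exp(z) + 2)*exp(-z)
(2*exp(x + y) - 3*exp(x + z) + 3*cos(x), 2*exp(x + y), (-3*exp(x + 2*z) - 2)*exp(-z))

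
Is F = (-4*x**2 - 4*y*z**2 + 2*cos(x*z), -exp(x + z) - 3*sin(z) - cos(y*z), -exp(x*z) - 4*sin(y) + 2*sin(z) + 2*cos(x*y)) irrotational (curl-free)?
No, ∇×F = (-2*x*sin(x*y) - y*sin(y*z) + exp(x + z) - 4*cos(y) + 3*cos(z), -2*x*sin(x*z) - 8*y*z + 2*y*sin(x*y) + z*exp(x*z), 4*z**2 - exp(x + z))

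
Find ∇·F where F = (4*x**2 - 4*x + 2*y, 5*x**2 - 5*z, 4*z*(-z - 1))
8*x - 8*z - 8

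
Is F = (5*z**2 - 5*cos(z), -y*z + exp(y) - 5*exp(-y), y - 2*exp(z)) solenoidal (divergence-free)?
No, ∇·F = -z + exp(y) - 2*exp(z) + 5*exp(-y)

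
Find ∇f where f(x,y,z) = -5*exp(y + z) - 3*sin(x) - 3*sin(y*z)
(-3*cos(x), -3*z*cos(y*z) - 5*exp(y + z), -3*y*cos(y*z) - 5*exp(y + z))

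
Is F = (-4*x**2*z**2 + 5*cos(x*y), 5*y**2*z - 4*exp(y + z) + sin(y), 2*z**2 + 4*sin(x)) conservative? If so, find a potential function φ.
No, ∇×F = (-5*y**2 + 4*exp(y + z), -8*x**2*z - 4*cos(x), 5*x*sin(x*y)) ≠ 0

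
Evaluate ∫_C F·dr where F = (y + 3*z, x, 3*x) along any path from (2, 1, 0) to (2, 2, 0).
2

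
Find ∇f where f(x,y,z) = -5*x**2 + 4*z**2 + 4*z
(-10*x, 0, 8*z + 4)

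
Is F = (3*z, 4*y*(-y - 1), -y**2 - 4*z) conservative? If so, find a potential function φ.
No, ∇×F = (-2*y, 3, 0) ≠ 0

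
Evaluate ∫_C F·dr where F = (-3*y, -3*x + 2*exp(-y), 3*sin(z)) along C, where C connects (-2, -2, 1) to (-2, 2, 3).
3*cos(1) - 3*cos(3) + 4*sinh(2) + 24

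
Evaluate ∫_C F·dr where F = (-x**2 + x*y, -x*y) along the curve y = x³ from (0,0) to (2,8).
-5368/105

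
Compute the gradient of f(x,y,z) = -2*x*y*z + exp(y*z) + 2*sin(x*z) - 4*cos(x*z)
(2*z*(-y + 2*sin(x*z) + cos(x*z)), z*(-2*x + exp(y*z)), -2*x*y + 4*x*sin(x*z) + 2*x*cos(x*z) + y*exp(y*z))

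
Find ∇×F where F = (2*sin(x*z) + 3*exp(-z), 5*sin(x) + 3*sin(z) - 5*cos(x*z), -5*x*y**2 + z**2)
(-10*x*y - 5*x*sin(x*z) - 3*cos(z), 2*x*cos(x*z) + 5*y**2 - 3*exp(-z), 5*z*sin(x*z) + 5*cos(x))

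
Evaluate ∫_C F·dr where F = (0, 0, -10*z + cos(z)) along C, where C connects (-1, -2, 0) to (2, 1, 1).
-5 + sin(1)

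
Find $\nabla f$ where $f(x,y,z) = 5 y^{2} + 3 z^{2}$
(0, 10*y, 6*z)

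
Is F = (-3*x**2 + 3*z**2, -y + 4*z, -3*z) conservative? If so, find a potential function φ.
No, ∇×F = (-4, 6*z, 0) ≠ 0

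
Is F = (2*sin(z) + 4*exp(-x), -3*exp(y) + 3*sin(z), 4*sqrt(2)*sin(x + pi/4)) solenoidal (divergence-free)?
No, ∇·F = -3*exp(y) - 4*exp(-x)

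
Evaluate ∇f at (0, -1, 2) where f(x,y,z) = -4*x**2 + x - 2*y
(1, -2, 0)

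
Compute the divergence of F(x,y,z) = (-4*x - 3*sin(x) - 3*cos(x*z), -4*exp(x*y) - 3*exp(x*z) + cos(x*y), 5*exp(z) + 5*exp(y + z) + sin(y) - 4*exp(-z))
-4*x*exp(x*y) - x*sin(x*y) + 3*z*sin(x*z) + 5*exp(z) + 5*exp(y + z) - 3*cos(x) - 4 + 4*exp(-z)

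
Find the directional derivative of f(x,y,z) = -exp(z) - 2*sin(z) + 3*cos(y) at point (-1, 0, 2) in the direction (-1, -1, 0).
0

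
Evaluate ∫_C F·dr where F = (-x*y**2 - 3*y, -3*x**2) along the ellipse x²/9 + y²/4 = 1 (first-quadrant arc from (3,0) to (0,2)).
-27 + 9*pi/2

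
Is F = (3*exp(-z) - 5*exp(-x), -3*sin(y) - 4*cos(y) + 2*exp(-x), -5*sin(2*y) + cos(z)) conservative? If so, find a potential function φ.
No, ∇×F = (-10*cos(2*y), -3*exp(-z), -2*exp(-x)) ≠ 0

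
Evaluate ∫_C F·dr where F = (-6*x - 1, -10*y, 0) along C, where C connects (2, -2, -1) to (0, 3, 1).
-11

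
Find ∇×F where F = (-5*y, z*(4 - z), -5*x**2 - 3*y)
(2*z - 7, 10*x, 5)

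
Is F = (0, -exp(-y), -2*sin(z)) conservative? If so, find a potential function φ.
Yes, F is conservative. φ = 2*cos(z) + exp(-y)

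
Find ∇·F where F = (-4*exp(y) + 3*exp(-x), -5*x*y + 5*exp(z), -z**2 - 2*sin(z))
-5*x - 2*z - 2*cos(z) - 3*exp(-x)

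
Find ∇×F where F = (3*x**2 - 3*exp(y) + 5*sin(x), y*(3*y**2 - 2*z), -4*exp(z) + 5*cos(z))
(2*y, 0, 3*exp(y))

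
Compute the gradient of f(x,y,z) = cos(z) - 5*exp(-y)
(0, 5*exp(-y), -sin(z))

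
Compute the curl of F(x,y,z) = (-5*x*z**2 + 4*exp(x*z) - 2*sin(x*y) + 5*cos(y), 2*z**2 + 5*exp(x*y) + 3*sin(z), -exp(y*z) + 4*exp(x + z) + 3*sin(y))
(-z*exp(y*z) - 4*z + 3*cos(y) - 3*cos(z), -10*x*z + 4*x*exp(x*z) - 4*exp(x + z), 2*x*cos(x*y) + 5*y*exp(x*y) + 5*sin(y))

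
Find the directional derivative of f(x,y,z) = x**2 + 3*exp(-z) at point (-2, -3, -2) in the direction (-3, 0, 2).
6*sqrt(13)*(2 - exp(2))/13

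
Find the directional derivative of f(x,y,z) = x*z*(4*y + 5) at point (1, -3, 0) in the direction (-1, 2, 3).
-3*sqrt(14)/2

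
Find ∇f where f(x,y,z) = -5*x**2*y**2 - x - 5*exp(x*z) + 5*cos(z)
(-10*x*y**2 - 5*z*exp(x*z) - 1, -10*x**2*y, -5*x*exp(x*z) - 5*sin(z))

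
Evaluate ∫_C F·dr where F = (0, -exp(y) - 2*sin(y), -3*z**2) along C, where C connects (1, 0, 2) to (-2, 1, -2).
-E + 2*cos(1) + 15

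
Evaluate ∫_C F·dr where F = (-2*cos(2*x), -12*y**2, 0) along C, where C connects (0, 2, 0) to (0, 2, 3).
0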